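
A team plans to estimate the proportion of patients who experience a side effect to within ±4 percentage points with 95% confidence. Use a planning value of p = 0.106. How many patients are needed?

228

For a proportion with margin E = 0.04 at 95% confidence, z = 1.960.
n = p̂(1−p̂)(z/E)² = 0.106 × 0.894 × (1.960/0.04)² = 227.53
Round up: n = 228.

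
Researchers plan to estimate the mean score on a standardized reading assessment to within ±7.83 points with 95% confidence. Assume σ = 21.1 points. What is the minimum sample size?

For a mean, the margin of error is E = z·σ/√n, so n = (zσ/E)².
At 95% confidence, z = 1.960.
n = (1.960 × 21.1 / 7.83)² = 27.90
Round up: n = 28.

28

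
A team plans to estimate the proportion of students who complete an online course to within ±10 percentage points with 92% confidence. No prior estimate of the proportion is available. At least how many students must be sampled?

n = 77

For a proportion with margin E = 0.1 at 92% confidence, z = 1.751.
With no prior estimate, use p = 0.5, which maximizes p(1−p) at 0.25.
n = 0.25 × (z/E)² = 0.25 × (1.751/0.1)² = 76.65
Round up: n = 77.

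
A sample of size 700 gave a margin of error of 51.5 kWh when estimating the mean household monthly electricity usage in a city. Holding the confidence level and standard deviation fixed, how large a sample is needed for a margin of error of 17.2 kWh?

6276

Margin of error scales as 1/√n, so n₂ = n₁·(E₁/E₂)².
n₂ = 700 × (51.5/17.2)² = 700 × 8.965 = 6275.50
Round up: n₂ = 6276.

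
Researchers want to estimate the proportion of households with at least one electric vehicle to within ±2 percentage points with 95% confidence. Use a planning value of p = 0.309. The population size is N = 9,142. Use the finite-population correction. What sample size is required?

n = 1676

For a proportion with margin E = 0.02 at 95% confidence, z = 1.960.
n = p̂(1−p̂)(z/E)² = 0.309 × 0.691 × (1.960/0.02)² = 2050.64 — call this n₀.
Finite-population correction with N = 9,142: n = n₀ / (1 + (n₀−1)/N) = 2050.64 / 1.224 = 1675.36
Round up: n = 1676.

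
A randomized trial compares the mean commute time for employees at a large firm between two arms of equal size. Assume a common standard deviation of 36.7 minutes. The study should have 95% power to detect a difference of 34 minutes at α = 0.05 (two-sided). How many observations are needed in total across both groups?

For two equal groups, n per group = 2·((z_{α/2} + z_β)·σ/δ)².
z_{α/2} = 1.960; z_β = 1.645 (power 95%).
n = 2 × (3.605 × 36.7 / 34)² = 2 × 15.14 = 30.28
Round up: n = 31 per group.
Total across both groups: 2 × 31 = 62.

62 total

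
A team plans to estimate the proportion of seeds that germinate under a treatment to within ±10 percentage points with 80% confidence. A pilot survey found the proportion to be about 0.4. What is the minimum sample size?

n = 40

For a proportion with margin E = 0.1 at 80% confidence, z = 1.282.
n = p̂(1−p̂)(z/E)² = 0.4 × 0.6 × (1.282/0.1)² = 39.44
Round up: n = 40.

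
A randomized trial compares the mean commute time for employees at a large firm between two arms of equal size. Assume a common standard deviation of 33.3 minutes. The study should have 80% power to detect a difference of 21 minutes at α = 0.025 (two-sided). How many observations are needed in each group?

For two equal groups, n per group = 2·((z_{α/2} + z_β)·σ/δ)².
z_{α/2} = 2.241; z_β = 0.842 (power 80%).
n = 2 × (3.083 × 33.3 / 21)² = 2 × 23.90 = 47.80
Round up: n = 48 per group.

48 per group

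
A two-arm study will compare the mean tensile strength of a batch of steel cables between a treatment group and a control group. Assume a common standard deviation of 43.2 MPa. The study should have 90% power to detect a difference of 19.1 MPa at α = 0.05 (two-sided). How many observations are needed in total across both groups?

For two equal groups, n per group = 2·((z_{α/2} + z_β)·σ/δ)².
z_{α/2} = 1.960; z_β = 1.282 (power 90%).
n = 2 × (3.242 × 43.2 / 19.1)² = 2 × 53.77 = 107.54
Round up: n = 108 per group.
Total across both groups: 2 × 108 = 216.

216 total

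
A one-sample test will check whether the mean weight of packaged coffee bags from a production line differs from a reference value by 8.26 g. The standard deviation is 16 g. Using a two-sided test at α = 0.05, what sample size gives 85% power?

For a one-sample z-test, n = ((z_{α/2} + z_β)·σ/δ)².
z_{α/2} = 1.960 (two-sided α = 0.05); z_β = 1.036 (power 85% → β = 0.15).
n = (2.996 × 16 / 8.26)² = 33.68
Round up: n = 34.

34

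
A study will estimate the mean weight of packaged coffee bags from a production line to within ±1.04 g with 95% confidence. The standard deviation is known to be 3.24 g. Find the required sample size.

For a mean, the margin of error is E = z·σ/√n, so n = (zσ/E)².
At 95% confidence, z = 1.960.
n = (1.960 × 3.24 / 1.04)² = 37.29
Round up: n = 38.

n = 38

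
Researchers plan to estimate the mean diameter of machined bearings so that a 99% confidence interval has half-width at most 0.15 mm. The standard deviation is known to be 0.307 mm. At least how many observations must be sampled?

For a mean, the margin of error is E = z·σ/√n, so n = (zσ/E)².
At 99% confidence, z = 2.576.
n = (2.576 × 0.307 / 0.15)² = 27.80
Round up: n = 28.

28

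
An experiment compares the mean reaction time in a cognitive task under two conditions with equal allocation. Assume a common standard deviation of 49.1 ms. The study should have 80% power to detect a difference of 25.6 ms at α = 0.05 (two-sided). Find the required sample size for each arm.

58 per group

For two equal groups, n per group = 2·((z_{α/2} + z_β)·σ/δ)².
z_{α/2} = 1.960; z_β = 0.842 (power 80%).
n = 2 × (2.802 × 49.1 / 25.6)² = 2 × 28.88 = 57.76
Round up: n = 58 per group.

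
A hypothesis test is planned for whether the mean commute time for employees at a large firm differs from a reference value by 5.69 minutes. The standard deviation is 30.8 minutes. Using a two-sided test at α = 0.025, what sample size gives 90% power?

For a one-sample z-test, n = ((z_{α/2} + z_β)·σ/δ)².
z_{α/2} = 2.241 (two-sided α = 0.025); z_β = 1.282 (power 90% → β = 0.1).
n = (3.523 × 30.8 / 5.69)² = 363.67
Round up: n = 364.

n = 364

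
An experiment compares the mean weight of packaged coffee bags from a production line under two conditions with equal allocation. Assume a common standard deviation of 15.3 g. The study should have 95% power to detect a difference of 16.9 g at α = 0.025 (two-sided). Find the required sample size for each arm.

For two equal groups, n per group = 2·((z_{α/2} + z_β)·σ/δ)².
z_{α/2} = 2.241; z_β = 1.645 (power 95%).
n = 2 × (3.886 × 15.3 / 16.9)² = 2 × 12.38 = 24.76
Round up: n = 25 per group.

25 per group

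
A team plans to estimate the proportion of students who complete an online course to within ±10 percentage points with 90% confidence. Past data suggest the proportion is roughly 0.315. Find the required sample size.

59

For a proportion with margin E = 0.1 at 90% confidence, z = 1.645.
n = p̂(1−p̂)(z/E)² = 0.315 × 0.685 × (1.645/0.1)² = 58.39
Round up: n = 59.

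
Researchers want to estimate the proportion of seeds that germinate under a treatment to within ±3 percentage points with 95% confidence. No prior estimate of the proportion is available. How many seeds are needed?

1068

For a proportion with margin E = 0.03 at 95% confidence, z = 1.960.
With no prior estimate, use p = 0.5, which maximizes p(1−p) at 0.25.
n = 0.25 × (z/E)² = 0.25 × (1.960/0.03)² = 1067.11
Round up: n = 1068.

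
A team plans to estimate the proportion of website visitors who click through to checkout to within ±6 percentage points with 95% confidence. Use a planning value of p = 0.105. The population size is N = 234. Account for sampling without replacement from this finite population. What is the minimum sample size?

For a proportion with margin E = 0.06 at 95% confidence, z = 1.960.
n = p̂(1−p̂)(z/E)² = 0.105 × 0.895 × (1.960/0.06)² = 100.28 — call this n₀.
Finite-population correction with N = 234: n = n₀ / (1 + (n₀−1)/N) = 100.28 / 1.424 = 70.42
Round up: n = 71.

71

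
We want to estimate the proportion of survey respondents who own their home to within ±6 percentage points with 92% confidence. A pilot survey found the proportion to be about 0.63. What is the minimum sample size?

n = 199

For a proportion with margin E = 0.06 at 92% confidence, z = 1.751.
n = p̂(1−p̂)(z/E)² = 0.63 × 0.37 × (1.751/0.06)² = 198.52
Round up: n = 199.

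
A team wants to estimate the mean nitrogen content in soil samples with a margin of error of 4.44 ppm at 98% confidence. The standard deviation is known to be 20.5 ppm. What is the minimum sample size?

For a mean, the margin of error is E = z·σ/√n, so n = (zσ/E)².
At 98% confidence, z = 2.326.
n = (2.326 × 20.5 / 4.44)² = 115.34
Round up: n = 116.

116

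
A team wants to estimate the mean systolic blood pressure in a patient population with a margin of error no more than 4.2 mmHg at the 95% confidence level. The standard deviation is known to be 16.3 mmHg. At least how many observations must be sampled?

n = 58

For a mean, the margin of error is E = z·σ/√n, so n = (zσ/E)².
At 95% confidence, z = 1.960.
n = (1.960 × 16.3 / 4.2)² = 57.86
Round up: n = 58.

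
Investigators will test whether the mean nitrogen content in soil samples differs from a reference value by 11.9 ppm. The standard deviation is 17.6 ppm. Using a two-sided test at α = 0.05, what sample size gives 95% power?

29

For a one-sample z-test, n = ((z_{α/2} + z_β)·σ/δ)².
z_{α/2} = 1.960 (two-sided α = 0.05); z_β = 1.645 (power 95% → β = 0.05).
n = (3.605 × 17.6 / 11.9)² = 28.43
Round up: n = 29.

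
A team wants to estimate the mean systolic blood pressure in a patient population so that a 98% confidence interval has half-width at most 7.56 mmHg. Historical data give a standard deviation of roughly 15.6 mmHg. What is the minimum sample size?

For a mean, the margin of error is E = z·σ/√n, so n = (zσ/E)².
At 98% confidence, z = 2.326.
n = (2.326 × 15.6 / 7.56)² = 23.04
Round up: n = 24.

n = 24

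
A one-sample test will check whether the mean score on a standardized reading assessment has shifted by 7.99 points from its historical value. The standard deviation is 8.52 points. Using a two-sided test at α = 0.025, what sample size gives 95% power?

For a one-sample z-test, n = ((z_{α/2} + z_β)·σ/δ)².
z_{α/2} = 2.241 (two-sided α = 0.025); z_β = 1.645 (power 95% → β = 0.05).
n = (3.886 × 8.52 / 7.99)² = 17.17
Round up: n = 18.

18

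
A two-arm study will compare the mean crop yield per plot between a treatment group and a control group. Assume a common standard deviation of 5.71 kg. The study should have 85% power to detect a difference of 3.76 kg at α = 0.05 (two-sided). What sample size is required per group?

For two equal groups, n per group = 2·((z_{α/2} + z_β)·σ/δ)².
z_{α/2} = 1.960; z_β = 1.036 (power 85%).
n = 2 × (2.996 × 5.71 / 3.76)² = 2 × 20.70 = 41.40
Round up: n = 42 per group.

42 per group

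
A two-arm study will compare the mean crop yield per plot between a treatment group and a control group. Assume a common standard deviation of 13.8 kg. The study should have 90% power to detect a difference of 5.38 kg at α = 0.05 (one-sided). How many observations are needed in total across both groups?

For two equal groups, n per group = 2·((z_α + z_β)·σ/δ)².
z_α = 1.645; z_β = 1.282 (power 90%).
n = 2 × (2.927 × 13.8 / 5.38)² = 2 × 56.37 = 112.74
Round up: n = 113 per group.
Total across both groups: 2 × 113 = 226.

226 total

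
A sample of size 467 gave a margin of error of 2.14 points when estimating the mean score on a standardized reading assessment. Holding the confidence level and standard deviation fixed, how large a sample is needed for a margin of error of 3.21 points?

n = 208

Margin of error scales as 1/√n, so n₂ = n₁·(E₁/E₂)².
n₂ = 467 × (2.14/3.21)² = 467 × 0.4444 = 207.53
Round up: n₂ = 208.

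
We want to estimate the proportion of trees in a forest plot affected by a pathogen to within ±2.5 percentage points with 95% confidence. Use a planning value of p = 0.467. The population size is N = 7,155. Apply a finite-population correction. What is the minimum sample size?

n = 1261

For a proportion with margin E = 0.025 at 95% confidence, z = 1.960.
n = p̂(1−p̂)(z/E)² = 0.467 × 0.533 × (1.960/0.025)² = 1529.95 — call this n₀.
Finite-population correction with N = 7,155: n = n₀ / (1 + (n₀−1)/N) = 1529.95 / 1.214 = 1260.26
Round up: n = 1261.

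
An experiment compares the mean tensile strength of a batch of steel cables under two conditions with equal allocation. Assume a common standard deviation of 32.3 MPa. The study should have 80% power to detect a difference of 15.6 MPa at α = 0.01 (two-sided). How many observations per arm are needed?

101 per group

For two equal groups, n per group = 2·((z_{α/2} + z_β)·σ/δ)².
z_{α/2} = 2.576; z_β = 0.842 (power 80%).
n = 2 × (3.418 × 32.3 / 15.6)² = 2 × 50.08 = 100.16
Round up: n = 101 per group.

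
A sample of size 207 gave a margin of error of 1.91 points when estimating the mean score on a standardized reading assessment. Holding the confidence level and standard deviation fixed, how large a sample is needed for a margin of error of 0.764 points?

n = 1294

Margin of error scales as 1/√n, so n₂ = n₁·(E₁/E₂)².
n₂ = 207 × (1.91/0.764)² = 207 × 6.25 = 1293.75
Round up: n₂ = 1294.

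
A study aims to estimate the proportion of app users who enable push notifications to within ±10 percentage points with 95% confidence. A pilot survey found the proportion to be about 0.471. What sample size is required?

For a proportion with margin E = 0.1 at 95% confidence, z = 1.960.
n = p̂(1−p̂)(z/E)² = 0.471 × 0.529 × (1.960/0.1)² = 95.72
Round up: n = 96.

96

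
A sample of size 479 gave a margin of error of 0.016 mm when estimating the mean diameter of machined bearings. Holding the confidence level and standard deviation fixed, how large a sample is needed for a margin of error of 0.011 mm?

n = 1014

Margin of error scales as 1/√n, so n₂ = n₁·(E₁/E₂)².
n₂ = 479 × (0.016/0.011)² = 479 × 2.116 = 1013.56
Round up: n₂ = 1014.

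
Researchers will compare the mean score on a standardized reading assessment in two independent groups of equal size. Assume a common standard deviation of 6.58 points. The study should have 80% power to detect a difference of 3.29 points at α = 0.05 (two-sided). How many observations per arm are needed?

For two equal groups, n per group = 2·((z_{α/2} + z_β)·σ/δ)².
z_{α/2} = 1.960; z_β = 0.842 (power 80%).
n = 2 × (2.802 × 6.58 / 3.29)² = 2 × 31.40 = 62.80
Round up: n = 63 per group.

63 per group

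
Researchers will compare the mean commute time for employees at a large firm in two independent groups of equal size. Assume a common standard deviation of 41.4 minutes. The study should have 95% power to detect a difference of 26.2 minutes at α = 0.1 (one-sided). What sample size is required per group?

43 per group

For two equal groups, n per group = 2·((z_α + z_β)·σ/δ)².
z_α = 1.282; z_β = 1.645 (power 95%).
n = 2 × (2.927 × 41.4 / 26.2)² = 2 × 21.39 = 42.78
Round up: n = 43 per group.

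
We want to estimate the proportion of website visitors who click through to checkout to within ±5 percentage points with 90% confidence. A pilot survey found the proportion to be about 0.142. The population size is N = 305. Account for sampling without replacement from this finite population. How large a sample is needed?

93

For a proportion with margin E = 0.05 at 90% confidence, z = 1.645.
n = p̂(1−p̂)(z/E)² = 0.142 × 0.858 × (1.645/0.05)² = 131.88 — call this n₀.
Finite-population correction with N = 305: n = n₀ / (1 + (n₀−1)/N) = 131.88 / 1.429 = 92.29
Round up: n = 93.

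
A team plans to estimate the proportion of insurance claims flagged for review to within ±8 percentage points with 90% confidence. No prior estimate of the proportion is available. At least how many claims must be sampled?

106

For a proportion with margin E = 0.08 at 90% confidence, z = 1.645.
With no prior estimate, use p = 0.5, which maximizes p(1−p) at 0.25.
n = 0.25 × (z/E)² = 0.25 × (1.645/0.08)² = 105.70
Round up: n = 106.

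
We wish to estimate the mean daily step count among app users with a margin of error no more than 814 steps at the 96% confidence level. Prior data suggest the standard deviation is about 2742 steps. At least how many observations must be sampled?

48

For a mean, the margin of error is E = z·σ/√n, so n = (zσ/E)².
At 96% confidence, z = 2.054.
n = (2.054 × 2742 / 814)² = 47.87
Round up: n = 48.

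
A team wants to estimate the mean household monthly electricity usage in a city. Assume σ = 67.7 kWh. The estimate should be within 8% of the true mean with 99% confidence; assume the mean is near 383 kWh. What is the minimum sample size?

For a mean, the margin of error is E = z·σ/√n, so n = (zσ/E)².
At 99% confidence, z = 2.576.
E = 8% of 383 = 30.64 kWh.
n = (2.576 × 67.7 / 30.64)² = 32.40
Round up: n = 33.

n = 33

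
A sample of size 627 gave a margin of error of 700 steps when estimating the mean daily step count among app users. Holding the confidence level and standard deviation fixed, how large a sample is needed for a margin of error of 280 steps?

Margin of error scales as 1/√n, so n₂ = n₁·(E₁/E₂)².
n₂ = 627 × (700/280)² = 627 × 6.25 = 3918.75
Round up: n₂ = 3919.

3919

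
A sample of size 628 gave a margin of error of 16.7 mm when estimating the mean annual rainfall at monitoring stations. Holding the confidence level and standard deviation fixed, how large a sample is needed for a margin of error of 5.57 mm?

Margin of error scales as 1/√n, so n₂ = n₁·(E₁/E₂)².
n₂ = 628 × (16.7/5.57)² = 628 × 8.989 = 5645.09
Round up: n₂ = 5646.

n = 5646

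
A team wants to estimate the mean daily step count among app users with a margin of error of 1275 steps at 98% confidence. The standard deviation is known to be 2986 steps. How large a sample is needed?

30

For a mean, the margin of error is E = z·σ/√n, so n = (zσ/E)².
At 98% confidence, z = 2.326.
n = (2.326 × 2986 / 1275)² = 29.67
Round up: n = 30.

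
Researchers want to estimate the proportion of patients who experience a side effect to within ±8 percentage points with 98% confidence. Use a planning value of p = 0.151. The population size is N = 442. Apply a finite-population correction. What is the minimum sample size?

n = 88

For a proportion with margin E = 0.08 at 98% confidence, z = 2.326.
n = p̂(1−p̂)(z/E)² = 0.151 × 0.849 × (2.326/0.08)² = 108.37 — call this n₀.
Finite-population correction with N = 442: n = n₀ / (1 + (n₀−1)/N) = 108.37 / 1.243 = 87.18
Round up: n = 88.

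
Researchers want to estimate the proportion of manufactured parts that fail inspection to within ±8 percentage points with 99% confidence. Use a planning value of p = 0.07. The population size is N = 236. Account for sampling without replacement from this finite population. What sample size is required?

For a proportion with margin E = 0.08 at 99% confidence, z = 2.576.
n = p̂(1−p̂)(z/E)² = 0.07 × 0.93 × (2.576/0.08)² = 67.50 — call this n₀.
Finite-population correction with N = 236: n = n₀ / (1 + (n₀−1)/N) = 67.50 / 1.282 = 52.65
Round up: n = 53.

53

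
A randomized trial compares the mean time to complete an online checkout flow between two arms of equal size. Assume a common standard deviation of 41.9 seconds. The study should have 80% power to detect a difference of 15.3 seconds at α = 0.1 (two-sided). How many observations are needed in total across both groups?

For two equal groups, n per group = 2·((z_{α/2} + z_β)·σ/δ)².
z_{α/2} = 1.645; z_β = 0.842 (power 80%).
n = 2 × (2.487 × 41.9 / 15.3)² = 2 × 46.39 = 92.78
Round up: n = 93 per group.
Total across both groups: 2 × 93 = 186.

186 total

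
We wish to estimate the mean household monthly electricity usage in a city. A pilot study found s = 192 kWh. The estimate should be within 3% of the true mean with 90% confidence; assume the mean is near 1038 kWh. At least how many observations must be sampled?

103

For a mean, the margin of error is E = z·σ/√n, so n = (zσ/E)².
At 90% confidence, z = 1.645.
E = 3% of 1038 = 31.14 kWh.
n = (1.645 × 192 / 31.14)² = 102.87
Round up: n = 103.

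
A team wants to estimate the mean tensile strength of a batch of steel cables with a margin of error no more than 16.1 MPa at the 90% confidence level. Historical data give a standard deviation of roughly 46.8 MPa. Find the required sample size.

For a mean, the margin of error is E = z·σ/√n, so n = (zσ/E)².
At 90% confidence, z = 1.645.
n = (1.645 × 46.8 / 16.1)² = 22.87
Round up: n = 23.

23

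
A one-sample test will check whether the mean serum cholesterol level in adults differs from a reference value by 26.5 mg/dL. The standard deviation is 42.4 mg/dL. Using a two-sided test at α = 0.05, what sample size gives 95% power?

For a one-sample z-test, n = ((z_{α/2} + z_β)·σ/δ)².
z_{α/2} = 1.960 (two-sided α = 0.05); z_β = 1.645 (power 95% → β = 0.05).
n = (3.605 × 42.4 / 26.5)² = 33.27
Round up: n = 34.

n = 34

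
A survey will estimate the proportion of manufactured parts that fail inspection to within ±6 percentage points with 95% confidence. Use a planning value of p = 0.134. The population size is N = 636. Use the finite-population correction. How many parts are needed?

For a proportion with margin E = 0.06 at 95% confidence, z = 1.960.
n = p̂(1−p̂)(z/E)² = 0.134 × 0.866 × (1.960/0.06)² = 123.83 — call this n₀.
Finite-population correction with N = 636: n = n₀ / (1 + (n₀−1)/N) = 123.83 / 1.193 = 103.80
Round up: n = 104.

n = 104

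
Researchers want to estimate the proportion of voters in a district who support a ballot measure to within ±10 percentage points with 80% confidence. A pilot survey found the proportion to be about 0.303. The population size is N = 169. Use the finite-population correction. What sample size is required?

29

For a proportion with margin E = 0.1 at 80% confidence, z = 1.282.
n = p̂(1−p̂)(z/E)² = 0.303 × 0.697 × (1.282/0.1)² = 34.71 — call this n₀.
Finite-population correction with N = 169: n = n₀ / (1 + (n₀−1)/N) = 34.71 / 1.199 = 28.95
Round up: n = 29.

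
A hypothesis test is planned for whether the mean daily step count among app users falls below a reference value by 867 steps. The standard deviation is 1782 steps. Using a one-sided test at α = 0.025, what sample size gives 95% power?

For a one-sample z-test, n = ((z_α + z_β)·σ/δ)².
z_α = 1.960 (one-sided α = 0.025); z_β = 1.645 (power 95% → β = 0.05).
n = (3.605 × 1782 / 867)² = 54.90
Round up: n = 55.

55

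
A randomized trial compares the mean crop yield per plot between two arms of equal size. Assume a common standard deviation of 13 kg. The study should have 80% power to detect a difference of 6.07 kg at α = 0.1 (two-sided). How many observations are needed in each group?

57 per group

For two equal groups, n per group = 2·((z_{α/2} + z_β)·σ/δ)².
z_{α/2} = 1.645; z_β = 0.842 (power 80%).
n = 2 × (2.487 × 13 / 6.07)² = 2 × 28.37 = 56.74
Round up: n = 57 per group.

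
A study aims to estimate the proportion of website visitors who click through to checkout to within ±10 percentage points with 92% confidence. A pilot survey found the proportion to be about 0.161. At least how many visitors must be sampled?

42

For a proportion with margin E = 0.1 at 92% confidence, z = 1.751.
n = p̂(1−p̂)(z/E)² = 0.161 × 0.839 × (1.751/0.1)² = 41.42
Round up: n = 42.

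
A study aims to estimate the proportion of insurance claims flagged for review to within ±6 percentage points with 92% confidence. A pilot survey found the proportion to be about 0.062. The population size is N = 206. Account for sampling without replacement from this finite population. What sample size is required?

n = 41

For a proportion with margin E = 0.06 at 92% confidence, z = 1.751.
n = p̂(1−p̂)(z/E)² = 0.062 × 0.938 × (1.751/0.06)² = 49.53 — call this n₀.
Finite-population correction with N = 206: n = n₀ / (1 + (n₀−1)/N) = 49.53 / 1.236 = 40.07
Round up: n = 41.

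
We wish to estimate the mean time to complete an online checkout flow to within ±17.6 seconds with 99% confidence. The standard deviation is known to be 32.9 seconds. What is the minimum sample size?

For a mean, the margin of error is E = z·σ/√n, so n = (zσ/E)².
At 99% confidence, z = 2.576.
n = (2.576 × 32.9 / 17.6)² = 23.19
Round up: n = 24.

24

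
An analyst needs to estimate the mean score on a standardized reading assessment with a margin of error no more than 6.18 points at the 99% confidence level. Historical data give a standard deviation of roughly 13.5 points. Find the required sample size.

32

For a mean, the margin of error is E = z·σ/√n, so n = (zσ/E)².
At 99% confidence, z = 2.576.
n = (2.576 × 13.5 / 6.18)² = 31.67
Round up: n = 32.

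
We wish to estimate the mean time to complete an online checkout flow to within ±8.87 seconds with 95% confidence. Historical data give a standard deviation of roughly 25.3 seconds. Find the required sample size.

32

For a mean, the margin of error is E = z·σ/√n, so n = (zσ/E)².
At 95% confidence, z = 1.960.
n = (1.960 × 25.3 / 8.87)² = 31.25
Round up: n = 32.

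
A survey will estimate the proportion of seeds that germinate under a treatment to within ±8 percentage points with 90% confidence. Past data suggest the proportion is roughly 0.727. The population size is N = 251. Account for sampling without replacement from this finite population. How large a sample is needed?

For a proportion with margin E = 0.08 at 90% confidence, z = 1.645.
n = p̂(1−p̂)(z/E)² = 0.727 × 0.273 × (1.645/0.08)² = 83.92 — call this n₀.
Finite-population correction with N = 251: n = n₀ / (1 + (n₀−1)/N) = 83.92 / 1.33 = 63.10
Round up: n = 64.

64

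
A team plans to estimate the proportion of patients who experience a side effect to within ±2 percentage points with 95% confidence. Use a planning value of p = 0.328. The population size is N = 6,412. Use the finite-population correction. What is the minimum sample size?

For a proportion with margin E = 0.02 at 95% confidence, z = 1.960.
n = p̂(1−p̂)(z/E)² = 0.328 × 0.672 × (1.960/0.02)² = 2116.88 — call this n₀.
Finite-population correction with N = 6,412: n = n₀ / (1 + (n₀−1)/N) = 2116.88 / 1.33 = 1591.64
Round up: n = 1592.

1592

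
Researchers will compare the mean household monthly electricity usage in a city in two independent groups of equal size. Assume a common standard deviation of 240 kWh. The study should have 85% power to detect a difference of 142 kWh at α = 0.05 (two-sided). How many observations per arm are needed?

For two equal groups, n per group = 2·((z_{α/2} + z_β)·σ/δ)².
z_{α/2} = 1.960; z_β = 1.036 (power 85%).
n = 2 × (2.996 × 240 / 142)² = 2 × 25.64 = 51.28
Round up: n = 52 per group.

52 per group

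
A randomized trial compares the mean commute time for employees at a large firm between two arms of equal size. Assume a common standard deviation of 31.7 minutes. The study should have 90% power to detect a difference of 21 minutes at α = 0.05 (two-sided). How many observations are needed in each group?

For two equal groups, n per group = 2·((z_{α/2} + z_β)·σ/δ)².
z_{α/2} = 1.960; z_β = 1.282 (power 90%).
n = 2 × (3.242 × 31.7 / 21)² = 2 × 23.95 = 47.90
Round up: n = 48 per group.

48 per group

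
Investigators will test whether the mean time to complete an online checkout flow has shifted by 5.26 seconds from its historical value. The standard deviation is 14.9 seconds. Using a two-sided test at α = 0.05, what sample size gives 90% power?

85

For a one-sample z-test, n = ((z_{α/2} + z_β)·σ/δ)².
z_{α/2} = 1.960 (two-sided α = 0.05); z_β = 1.282 (power 90% → β = 0.1).
n = (3.242 × 14.9 / 5.26)² = 84.34
Round up: n = 85.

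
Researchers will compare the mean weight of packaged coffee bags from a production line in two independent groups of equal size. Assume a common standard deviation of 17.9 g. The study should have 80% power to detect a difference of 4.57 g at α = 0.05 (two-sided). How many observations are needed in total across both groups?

482 total

For two equal groups, n per group = 2·((z_{α/2} + z_β)·σ/δ)².
z_{α/2} = 1.960; z_β = 0.842 (power 80%).
n = 2 × (2.802 × 17.9 / 4.57)² = 2 × 120.45 = 240.90
Round up: n = 241 per group.
Total across both groups: 2 × 241 = 482.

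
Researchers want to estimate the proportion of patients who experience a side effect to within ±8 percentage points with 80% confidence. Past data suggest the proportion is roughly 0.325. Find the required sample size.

For a proportion with margin E = 0.08 at 80% confidence, z = 1.282.
n = p̂(1−p̂)(z/E)² = 0.325 × 0.675 × (1.282/0.08)² = 56.34
Round up: n = 57.

57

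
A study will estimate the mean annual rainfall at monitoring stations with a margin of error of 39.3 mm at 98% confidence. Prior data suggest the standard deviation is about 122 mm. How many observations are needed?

53

For a mean, the margin of error is E = z·σ/√n, so n = (zσ/E)².
At 98% confidence, z = 2.326.
n = (2.326 × 122 / 39.3)² = 52.14
Round up: n = 53.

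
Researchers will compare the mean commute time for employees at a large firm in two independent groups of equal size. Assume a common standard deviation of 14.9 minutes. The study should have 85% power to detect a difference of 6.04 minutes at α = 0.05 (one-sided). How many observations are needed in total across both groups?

For two equal groups, n per group = 2·((z_α + z_β)·σ/δ)².
z_α = 1.645; z_β = 1.036 (power 85%).
n = 2 × (2.681 × 14.9 / 6.04)² = 2 × 43.74 = 87.48
Round up: n = 88 per group.
Total across both groups: 2 × 88 = 176.

176 total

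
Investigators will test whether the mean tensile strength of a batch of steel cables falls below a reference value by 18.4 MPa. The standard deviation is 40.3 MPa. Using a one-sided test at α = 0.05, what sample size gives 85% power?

n = 35

For a one-sample z-test, n = ((z_α + z_β)·σ/δ)².
z_α = 1.645 (one-sided α = 0.05); z_β = 1.036 (power 85% → β = 0.15).
n = (2.681 × 40.3 / 18.4)² = 34.48
Round up: n = 35.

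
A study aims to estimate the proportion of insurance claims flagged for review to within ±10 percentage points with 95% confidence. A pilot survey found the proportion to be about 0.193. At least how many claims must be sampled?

60

For a proportion with margin E = 0.1 at 95% confidence, z = 1.960.
n = p̂(1−p̂)(z/E)² = 0.193 × 0.807 × (1.960/0.1)² = 59.83
Round up: n = 60.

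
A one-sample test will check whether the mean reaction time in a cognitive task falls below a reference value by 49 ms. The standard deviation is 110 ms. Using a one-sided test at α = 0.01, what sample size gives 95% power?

For a one-sample z-test, n = ((z_α + z_β)·σ/δ)².
z_α = 2.326 (one-sided α = 0.01); z_β = 1.645 (power 95% → β = 0.05).
n = (3.971 × 110 / 49)² = 79.47
Round up: n = 80.

80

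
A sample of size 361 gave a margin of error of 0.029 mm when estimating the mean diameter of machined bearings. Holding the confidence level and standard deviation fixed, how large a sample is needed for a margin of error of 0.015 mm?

Margin of error scales as 1/√n, so n₂ = n₁·(E₁/E₂)².
n₂ = 361 × (0.029/0.015)² = 361 × 3.738 = 1349.42
Round up: n₂ = 1350.

n = 1350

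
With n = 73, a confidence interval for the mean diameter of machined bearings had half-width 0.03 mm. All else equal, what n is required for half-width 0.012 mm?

n = 457

Margin of error scales as 1/√n, so n₂ = n₁·(E₁/E₂)².
n₂ = 73 × (0.03/0.012)² = 73 × 6.25 = 456.25
Round up: n₂ = 457.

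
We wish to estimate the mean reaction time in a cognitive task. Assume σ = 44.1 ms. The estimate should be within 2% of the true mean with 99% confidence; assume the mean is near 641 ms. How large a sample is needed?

For a mean, the margin of error is E = z·σ/√n, so n = (zσ/E)².
At 99% confidence, z = 2.576.
E = 2% of 641 = 12.82 ms.
n = (2.576 × 44.1 / 12.82)² = 78.52
Round up: n = 79.

79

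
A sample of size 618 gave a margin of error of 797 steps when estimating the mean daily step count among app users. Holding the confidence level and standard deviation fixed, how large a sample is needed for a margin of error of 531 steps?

Margin of error scales as 1/√n, so n₂ = n₁·(E₁/E₂)².
n₂ = 618 × (797/531)² = 618 × 2.253 = 1392.35
Round up: n₂ = 1393.

n = 1393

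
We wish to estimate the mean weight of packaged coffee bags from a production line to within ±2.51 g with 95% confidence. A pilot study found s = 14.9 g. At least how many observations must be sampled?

n = 136

For a mean, the margin of error is E = z·σ/√n, so n = (zσ/E)².
At 95% confidence, z = 1.960.
n = (1.960 × 14.9 / 2.51)² = 135.37
Round up: n = 136.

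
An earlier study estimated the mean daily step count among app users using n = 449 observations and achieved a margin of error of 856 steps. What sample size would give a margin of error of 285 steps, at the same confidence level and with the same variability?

4051

Margin of error scales as 1/√n, so n₂ = n₁·(E₁/E₂)².
n₂ = 449 × (856/285)² = 449 × 9.021 = 4050.43
Round up: n₂ = 4051.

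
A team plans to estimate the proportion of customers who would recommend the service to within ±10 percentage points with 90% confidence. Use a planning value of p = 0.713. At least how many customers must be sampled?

For a proportion with margin E = 0.1 at 90% confidence, z = 1.645.
n = p̂(1−p̂)(z/E)² = 0.713 × 0.287 × (1.645/0.1)² = 55.37
Round up: n = 56.

n = 56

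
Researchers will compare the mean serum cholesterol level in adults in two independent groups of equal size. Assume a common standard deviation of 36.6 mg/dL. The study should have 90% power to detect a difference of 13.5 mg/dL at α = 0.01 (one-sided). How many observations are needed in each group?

192 per group

For two equal groups, n per group = 2·((z_α + z_β)·σ/δ)².
z_α = 2.326; z_β = 1.282 (power 90%).
n = 2 × (3.608 × 36.6 / 13.5)² = 2 × 95.68 = 191.36
Round up: n = 192 per group.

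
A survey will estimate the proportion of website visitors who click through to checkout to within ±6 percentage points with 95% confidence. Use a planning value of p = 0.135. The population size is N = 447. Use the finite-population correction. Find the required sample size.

For a proportion with margin E = 0.06 at 95% confidence, z = 1.960.
n = p̂(1−p̂)(z/E)² = 0.135 × 0.865 × (1.960/0.06)² = 124.61 — call this n₀.
Finite-population correction with N = 447: n = n₀ / (1 + (n₀−1)/N) = 124.61 / 1.277 = 97.58
Round up: n = 98.

98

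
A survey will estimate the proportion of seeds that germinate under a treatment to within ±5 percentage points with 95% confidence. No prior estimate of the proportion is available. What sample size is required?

n = 385

For a proportion with margin E = 0.05 at 95% confidence, z = 1.960.
With no prior estimate, use p = 0.5, which maximizes p(1−p) at 0.25.
n = 0.25 × (z/E)² = 0.25 × (1.960/0.05)² = 384.16
Round up: n = 385.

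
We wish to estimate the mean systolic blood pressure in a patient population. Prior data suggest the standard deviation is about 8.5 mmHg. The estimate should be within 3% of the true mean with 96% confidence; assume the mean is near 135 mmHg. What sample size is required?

For a mean, the margin of error is E = z·σ/√n, so n = (zσ/E)².
At 96% confidence, z = 2.054.
E = 3% of 135 = 4.05 mmHg.
n = (2.054 × 8.5 / 4.05)² = 18.58
Round up: n = 19.

n = 19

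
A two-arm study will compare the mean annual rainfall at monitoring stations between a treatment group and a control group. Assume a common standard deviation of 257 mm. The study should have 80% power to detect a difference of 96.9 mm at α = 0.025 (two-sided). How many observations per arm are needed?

For two equal groups, n per group = 2·((z_{α/2} + z_β)·σ/δ)².
z_{α/2} = 2.241; z_β = 0.842 (power 80%).
n = 2 × (3.083 × 257 / 96.9)² = 2 × 66.86 = 133.72
Round up: n = 134 per group.

134 per group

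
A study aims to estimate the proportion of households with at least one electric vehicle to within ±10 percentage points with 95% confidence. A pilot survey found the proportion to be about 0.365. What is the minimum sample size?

For a proportion with margin E = 0.1 at 95% confidence, z = 1.960.
n = p̂(1−p̂)(z/E)² = 0.365 × 0.635 × (1.960/0.1)² = 89.04
Round up: n = 90.

90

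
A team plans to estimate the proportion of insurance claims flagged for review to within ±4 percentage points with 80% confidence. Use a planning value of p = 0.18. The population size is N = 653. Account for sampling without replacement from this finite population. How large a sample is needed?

For a proportion with margin E = 0.04 at 80% confidence, z = 1.282.
n = p̂(1−p̂)(z/E)² = 0.18 × 0.82 × (1.282/0.04)² = 151.62 — call this n₀.
Finite-population correction with N = 653: n = n₀ / (1 + (n₀−1)/N) = 151.62 / 1.231 = 123.17
Round up: n = 124.

124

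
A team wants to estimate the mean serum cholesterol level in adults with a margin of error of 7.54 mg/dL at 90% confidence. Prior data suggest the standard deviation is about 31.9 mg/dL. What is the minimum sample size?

For a mean, the margin of error is E = z·σ/√n, so n = (zσ/E)².
At 90% confidence, z = 1.645.
n = (1.645 × 31.9 / 7.54)² = 48.44
Round up: n = 49.

n = 49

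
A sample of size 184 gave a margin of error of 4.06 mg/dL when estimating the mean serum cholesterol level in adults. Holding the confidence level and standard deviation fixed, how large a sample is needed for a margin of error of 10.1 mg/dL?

Margin of error scales as 1/√n, so n₂ = n₁·(E₁/E₂)².
n₂ = 184 × (4.06/10.1)² = 184 × 0.1616 = 29.73
Round up: n₂ = 30.

30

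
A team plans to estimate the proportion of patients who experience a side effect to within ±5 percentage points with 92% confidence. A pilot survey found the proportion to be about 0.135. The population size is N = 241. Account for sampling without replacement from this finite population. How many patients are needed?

For a proportion with margin E = 0.05 at 92% confidence, z = 1.751.
n = p̂(1−p̂)(z/E)² = 0.135 × 0.865 × (1.751/0.05)² = 143.21 — call this n₀.
Finite-population correction with N = 241: n = n₀ / (1 + (n₀−1)/N) = 143.21 / 1.59 = 90.07
Round up: n = 91.

91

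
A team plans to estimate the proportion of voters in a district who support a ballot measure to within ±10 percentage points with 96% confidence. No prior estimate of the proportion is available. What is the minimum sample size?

106

For a proportion with margin E = 0.1 at 96% confidence, z = 2.054.
With no prior estimate, use p = 0.5, which maximizes p(1−p) at 0.25.
n = 0.25 × (z/E)² = 0.25 × (2.054/0.1)² = 105.47
Round up: n = 106.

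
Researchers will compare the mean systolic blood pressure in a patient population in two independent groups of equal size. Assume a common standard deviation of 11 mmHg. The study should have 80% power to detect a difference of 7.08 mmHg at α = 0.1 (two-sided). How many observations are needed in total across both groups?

60 total

For two equal groups, n per group = 2·((z_{α/2} + z_β)·σ/δ)².
z_{α/2} = 1.645; z_β = 0.842 (power 80%).
n = 2 × (2.487 × 11 / 7.08)² = 2 × 14.93 = 29.86
Round up: n = 30 per group.
Total across both groups: 2 × 30 = 60.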